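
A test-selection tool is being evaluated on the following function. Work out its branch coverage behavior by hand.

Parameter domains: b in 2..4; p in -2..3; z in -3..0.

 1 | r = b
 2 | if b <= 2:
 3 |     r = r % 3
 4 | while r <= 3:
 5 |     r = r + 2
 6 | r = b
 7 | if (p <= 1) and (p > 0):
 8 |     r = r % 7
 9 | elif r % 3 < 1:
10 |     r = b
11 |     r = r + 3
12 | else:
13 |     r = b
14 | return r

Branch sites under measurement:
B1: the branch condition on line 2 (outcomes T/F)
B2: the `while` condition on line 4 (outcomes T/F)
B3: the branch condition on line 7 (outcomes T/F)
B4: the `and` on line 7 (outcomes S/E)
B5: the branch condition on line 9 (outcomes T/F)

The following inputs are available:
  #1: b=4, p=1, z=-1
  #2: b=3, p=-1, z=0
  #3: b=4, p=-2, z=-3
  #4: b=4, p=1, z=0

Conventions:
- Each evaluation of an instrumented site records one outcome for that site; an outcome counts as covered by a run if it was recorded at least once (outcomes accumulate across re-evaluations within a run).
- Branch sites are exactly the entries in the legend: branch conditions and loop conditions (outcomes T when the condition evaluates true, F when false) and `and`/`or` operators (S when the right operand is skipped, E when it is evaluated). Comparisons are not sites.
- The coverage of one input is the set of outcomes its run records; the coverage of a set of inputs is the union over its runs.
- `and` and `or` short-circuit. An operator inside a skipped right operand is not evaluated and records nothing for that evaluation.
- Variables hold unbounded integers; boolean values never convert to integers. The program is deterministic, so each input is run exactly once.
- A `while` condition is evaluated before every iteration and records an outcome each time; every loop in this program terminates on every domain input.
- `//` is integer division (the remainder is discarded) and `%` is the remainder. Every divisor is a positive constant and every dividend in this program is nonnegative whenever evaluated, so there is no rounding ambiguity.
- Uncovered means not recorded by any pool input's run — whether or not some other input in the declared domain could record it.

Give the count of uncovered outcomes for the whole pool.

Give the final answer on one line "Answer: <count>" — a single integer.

input #1 (b=4, p=1, z=-1): events B1->F, B2->F, B4->E, B3->T; covers B1=F, B2=F, B3=T, B4=E
input #2 (b=3, p=-1, z=0): events B1->F, B2->T, B2->F, B4->E, B3->F, B5->T; covers B1=F, B2=T, B2=F, B3=F, B4=E, B5=T
input #3 (b=4, p=-2, z=-3): events B1->F, B2->F, B4->E, B3->F, B5->F; covers B1=F, B2=F, B3=F, B4=E, B5=F
input #4 (b=4, p=1, z=0): events B1->F, B2->F, B4->E, B3->T; covers B1=F, B2=F, B3=T, B4=E
union over the pool: B1=F, B2=T, B2=F, B3=T, B3=F, B4=E, B5=T, B5=F
uncovered (2 of 10): B1=T, B4=S

Answer: 2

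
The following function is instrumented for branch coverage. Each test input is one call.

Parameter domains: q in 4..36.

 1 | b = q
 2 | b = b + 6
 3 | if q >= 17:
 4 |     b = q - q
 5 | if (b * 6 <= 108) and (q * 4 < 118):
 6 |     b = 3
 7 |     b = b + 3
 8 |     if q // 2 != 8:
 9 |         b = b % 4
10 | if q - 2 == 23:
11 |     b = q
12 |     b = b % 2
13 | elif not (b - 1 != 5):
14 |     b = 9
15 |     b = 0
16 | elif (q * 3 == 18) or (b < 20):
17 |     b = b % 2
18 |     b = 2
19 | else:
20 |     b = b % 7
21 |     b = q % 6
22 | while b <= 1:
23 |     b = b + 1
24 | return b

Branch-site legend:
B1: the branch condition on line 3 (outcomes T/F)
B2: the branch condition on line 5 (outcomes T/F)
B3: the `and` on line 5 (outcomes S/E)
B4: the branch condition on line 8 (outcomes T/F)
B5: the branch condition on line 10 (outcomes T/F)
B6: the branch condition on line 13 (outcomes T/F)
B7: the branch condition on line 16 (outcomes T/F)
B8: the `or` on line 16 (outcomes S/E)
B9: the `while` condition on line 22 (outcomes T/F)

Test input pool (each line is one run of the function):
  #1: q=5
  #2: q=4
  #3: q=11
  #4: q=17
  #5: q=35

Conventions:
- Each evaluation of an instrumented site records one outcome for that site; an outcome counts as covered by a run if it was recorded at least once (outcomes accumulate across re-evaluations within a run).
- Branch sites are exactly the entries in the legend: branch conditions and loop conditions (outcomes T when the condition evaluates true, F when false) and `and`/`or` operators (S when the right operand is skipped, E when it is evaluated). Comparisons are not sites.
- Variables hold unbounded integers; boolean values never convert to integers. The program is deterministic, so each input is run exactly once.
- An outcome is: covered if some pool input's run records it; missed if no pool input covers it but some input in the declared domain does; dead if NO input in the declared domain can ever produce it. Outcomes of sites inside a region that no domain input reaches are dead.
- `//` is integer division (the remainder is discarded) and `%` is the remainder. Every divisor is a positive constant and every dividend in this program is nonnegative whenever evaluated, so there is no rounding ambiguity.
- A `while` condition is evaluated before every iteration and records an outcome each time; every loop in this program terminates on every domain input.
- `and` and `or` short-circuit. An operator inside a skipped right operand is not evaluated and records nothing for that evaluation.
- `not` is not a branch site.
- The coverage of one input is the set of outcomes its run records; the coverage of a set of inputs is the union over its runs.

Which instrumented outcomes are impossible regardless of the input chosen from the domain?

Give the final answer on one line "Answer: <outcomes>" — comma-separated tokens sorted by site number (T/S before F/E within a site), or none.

running all 33 domain inputs and tallying outcomes:
  reachable outcomes have witnesses, e.g. B1=T (e.g. q=17), B1=F (e.g. q=4), B2=T (e.g. q=4), B2=F (e.g. q=13)

Answer: none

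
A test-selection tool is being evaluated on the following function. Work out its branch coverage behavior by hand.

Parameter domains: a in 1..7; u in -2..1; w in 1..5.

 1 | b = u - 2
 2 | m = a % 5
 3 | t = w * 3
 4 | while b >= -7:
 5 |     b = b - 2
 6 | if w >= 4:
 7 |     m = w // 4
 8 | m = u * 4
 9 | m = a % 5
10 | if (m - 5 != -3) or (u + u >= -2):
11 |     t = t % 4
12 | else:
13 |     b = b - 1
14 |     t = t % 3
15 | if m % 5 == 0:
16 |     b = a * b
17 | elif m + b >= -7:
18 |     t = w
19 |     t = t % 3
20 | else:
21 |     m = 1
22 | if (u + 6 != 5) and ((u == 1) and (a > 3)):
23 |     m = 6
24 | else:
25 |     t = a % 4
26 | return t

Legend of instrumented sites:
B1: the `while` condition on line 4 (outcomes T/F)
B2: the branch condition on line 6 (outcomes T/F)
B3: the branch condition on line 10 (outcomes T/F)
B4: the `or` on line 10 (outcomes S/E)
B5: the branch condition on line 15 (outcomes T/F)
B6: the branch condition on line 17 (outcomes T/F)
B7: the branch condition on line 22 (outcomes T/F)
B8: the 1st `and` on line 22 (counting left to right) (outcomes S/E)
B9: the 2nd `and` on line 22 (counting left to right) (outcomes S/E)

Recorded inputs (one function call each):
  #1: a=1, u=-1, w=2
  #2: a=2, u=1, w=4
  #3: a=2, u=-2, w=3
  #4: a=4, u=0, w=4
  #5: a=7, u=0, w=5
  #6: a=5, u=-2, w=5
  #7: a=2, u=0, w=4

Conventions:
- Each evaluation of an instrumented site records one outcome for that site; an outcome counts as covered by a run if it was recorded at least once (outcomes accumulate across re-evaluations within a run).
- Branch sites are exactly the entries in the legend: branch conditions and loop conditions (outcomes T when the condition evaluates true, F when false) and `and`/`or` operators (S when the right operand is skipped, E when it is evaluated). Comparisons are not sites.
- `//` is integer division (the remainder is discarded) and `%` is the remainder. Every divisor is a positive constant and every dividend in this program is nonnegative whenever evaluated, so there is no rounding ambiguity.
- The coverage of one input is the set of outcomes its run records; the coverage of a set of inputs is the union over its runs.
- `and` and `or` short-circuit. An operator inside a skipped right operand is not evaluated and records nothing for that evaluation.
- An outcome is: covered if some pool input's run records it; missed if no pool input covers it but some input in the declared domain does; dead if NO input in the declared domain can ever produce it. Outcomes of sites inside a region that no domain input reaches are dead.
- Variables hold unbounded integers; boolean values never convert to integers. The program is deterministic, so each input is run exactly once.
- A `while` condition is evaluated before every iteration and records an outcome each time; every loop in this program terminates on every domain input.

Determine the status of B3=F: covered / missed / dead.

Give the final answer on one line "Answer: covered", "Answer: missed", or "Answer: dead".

B3=F is recorded by pool input(s) 3 -> covered

Answer: covered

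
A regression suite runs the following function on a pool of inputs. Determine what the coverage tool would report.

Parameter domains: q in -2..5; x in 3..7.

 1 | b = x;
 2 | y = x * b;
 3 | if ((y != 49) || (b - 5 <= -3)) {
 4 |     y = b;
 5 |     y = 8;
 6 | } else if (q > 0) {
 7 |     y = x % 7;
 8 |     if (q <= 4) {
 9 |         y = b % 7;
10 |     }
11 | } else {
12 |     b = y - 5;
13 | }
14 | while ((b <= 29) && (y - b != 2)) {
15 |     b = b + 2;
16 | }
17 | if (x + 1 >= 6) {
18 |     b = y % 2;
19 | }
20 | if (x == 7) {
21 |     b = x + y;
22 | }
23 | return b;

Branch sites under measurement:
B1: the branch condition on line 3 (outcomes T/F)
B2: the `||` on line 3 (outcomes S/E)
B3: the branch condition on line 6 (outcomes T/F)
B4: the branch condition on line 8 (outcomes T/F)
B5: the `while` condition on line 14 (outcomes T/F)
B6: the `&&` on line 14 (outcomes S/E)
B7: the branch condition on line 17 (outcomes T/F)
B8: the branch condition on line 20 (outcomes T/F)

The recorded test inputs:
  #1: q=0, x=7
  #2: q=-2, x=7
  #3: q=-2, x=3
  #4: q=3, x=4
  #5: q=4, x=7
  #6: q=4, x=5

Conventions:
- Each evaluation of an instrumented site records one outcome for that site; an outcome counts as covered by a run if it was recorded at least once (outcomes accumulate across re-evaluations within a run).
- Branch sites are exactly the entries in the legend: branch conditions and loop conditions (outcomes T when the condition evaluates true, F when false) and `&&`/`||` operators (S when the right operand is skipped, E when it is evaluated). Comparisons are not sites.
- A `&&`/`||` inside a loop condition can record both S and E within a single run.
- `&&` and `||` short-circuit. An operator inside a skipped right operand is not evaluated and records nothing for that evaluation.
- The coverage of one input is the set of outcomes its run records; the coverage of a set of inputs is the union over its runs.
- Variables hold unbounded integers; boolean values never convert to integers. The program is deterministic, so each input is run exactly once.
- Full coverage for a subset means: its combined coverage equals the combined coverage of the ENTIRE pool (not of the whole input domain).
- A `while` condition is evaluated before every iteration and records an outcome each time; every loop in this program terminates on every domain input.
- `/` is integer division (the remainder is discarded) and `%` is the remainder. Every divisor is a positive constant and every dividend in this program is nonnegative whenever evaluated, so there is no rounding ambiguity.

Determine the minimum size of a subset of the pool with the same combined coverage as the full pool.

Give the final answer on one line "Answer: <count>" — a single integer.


#1 (q=0, x=7) -> B2->E, B1->F, B3->F, B6->S, B5->F, B7->T, B8->T; covered: B1=F, B2=E, B3=F, B5=F, B6=S, B7=T, B8=T
#2 (q=-2, x=7) -> B2->E, B1->F, B3->F, B6->S, B5->F, B7->T, B8->T; covered: B1=F, B2=E, B3=F, B5=F, B6=S, B7=T, B8=T
#3 (q=-2, x=3) -> B2->S, B1->T, B6->E, B5->T, B6->E, B5->T, B6->E, B5->T, B6->E, B5->T, B6->E, B5->T, B6->E, B5->T, ...; covered: B1=T, B2=S, B5=T, B5=F, B6=S, B6=E, B7=F, B8=F
#4 (q=3, x=4) -> B2->S, B1->T, B6->E, B5->T, B6->E, B5->F, B7->F, B8->F; covered: B1=T, B2=S, B5=T, B5=F, B6=E, B7=F, B8=F
#5 (q=4, x=7) -> B2->E, B1->F, B3->T, B4->T, B6->E, B5->T, B6->E, B5->T, B6->E, B5->T, B6->E, B5->T, B6->E, B5->T, ...; covered: B1=F, B2=E, B3=T, B4=T, B5=T, B5=F, B6=S, B6=E, B7=T, B8=T
#6 (q=4, x=5) -> B2->S, B1->T, B6->E, B5->T, B6->E, B5->T, B6->E, B5->T, B6->E, B5->T, B6->E, B5->T, B6->E, B5->T, ...; covered: B1=T, B2=S, B5=T, B5=F, B6=S, B6=E, B7=T, B8=F
together the pool reaches 15 outcomes: B1=T, B1=F, B2=S, B2=E, B3=T, B3=F, B4=T, B5=T, B5=F, B6=S, B6=E, B7=T, B7=F, B8=T, B8=F
checked all size-1 subsets: none covers 15 outcomes (max 10/15)
checked all size-2 subsets: none covers 15 outcomes (max 14/15)
the canonical winner is {1, 3, 5}: size 3, full 15-outcome coverage, earliest index list among size-3 covers
Answer: 3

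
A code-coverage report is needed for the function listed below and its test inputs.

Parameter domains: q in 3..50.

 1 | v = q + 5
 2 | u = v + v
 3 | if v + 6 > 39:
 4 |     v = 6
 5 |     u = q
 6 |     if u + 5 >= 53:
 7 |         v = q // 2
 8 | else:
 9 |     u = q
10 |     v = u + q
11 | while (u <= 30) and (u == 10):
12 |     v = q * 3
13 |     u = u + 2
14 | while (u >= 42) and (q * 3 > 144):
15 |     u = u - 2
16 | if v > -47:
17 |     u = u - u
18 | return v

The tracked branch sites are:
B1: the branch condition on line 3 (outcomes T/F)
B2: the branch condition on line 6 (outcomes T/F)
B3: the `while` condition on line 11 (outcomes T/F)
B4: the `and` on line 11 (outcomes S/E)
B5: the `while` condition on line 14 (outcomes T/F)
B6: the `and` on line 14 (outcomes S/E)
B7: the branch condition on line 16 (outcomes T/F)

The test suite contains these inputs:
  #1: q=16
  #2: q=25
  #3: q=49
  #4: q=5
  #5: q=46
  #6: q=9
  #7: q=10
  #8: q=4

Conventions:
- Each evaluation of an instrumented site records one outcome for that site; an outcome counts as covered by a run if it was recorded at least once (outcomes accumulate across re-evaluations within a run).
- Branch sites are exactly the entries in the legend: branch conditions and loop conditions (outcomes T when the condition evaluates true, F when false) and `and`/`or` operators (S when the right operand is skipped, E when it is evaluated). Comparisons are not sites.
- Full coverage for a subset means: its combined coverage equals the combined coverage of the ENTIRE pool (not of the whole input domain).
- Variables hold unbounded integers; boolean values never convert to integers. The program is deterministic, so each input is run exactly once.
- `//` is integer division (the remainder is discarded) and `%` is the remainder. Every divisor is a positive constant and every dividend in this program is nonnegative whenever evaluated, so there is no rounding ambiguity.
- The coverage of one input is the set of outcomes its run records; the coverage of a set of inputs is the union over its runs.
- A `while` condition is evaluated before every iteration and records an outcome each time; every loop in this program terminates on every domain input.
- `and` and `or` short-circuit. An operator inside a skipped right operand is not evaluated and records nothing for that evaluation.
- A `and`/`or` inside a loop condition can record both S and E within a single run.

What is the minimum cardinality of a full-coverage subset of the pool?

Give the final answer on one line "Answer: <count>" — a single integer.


input #1 (q=16): events B1->F, B4->E, B3->F, B6->S, B5->F, B7->T; covers B1=F, B3=F, B4=E, B5=F, B6=S, B7=T
input #2 (q=25): events B1->F, B4->E, B3->F, B6->S, B5->F, B7->T; covers B1=F, B3=F, B4=E, B5=F, B6=S, B7=T
input #3 (q=49): events B1->T, B2->T, B4->S, B3->F, B6->E, B5->T, B6->E, B5->T, B6->E, B5->T, B6->E, B5->T, B6->S, B5->F, ...; covers B1=T, B2=T, B3=F, B4=S, B5=T, B5=F, B6=S, B6=E, B7=T
input #4 (q=5): events B1->F, B4->E, B3->F, B6->S, B5->F, B7->T; covers B1=F, B3=F, B4=E, B5=F, B6=S, B7=T
input #5 (q=46): events B1->T, B2->F, B4->S, B3->F, B6->E, B5->F, B7->T; covers B1=T, B2=F, B3=F, B4=S, B5=F, B6=E, B7=T
input #6 (q=9): events B1->F, B4->E, B3->F, B6->S, B5->F, B7->T; covers B1=F, B3=F, B4=E, B5=F, B6=S, B7=T
input #7 (q=10): events B1->F, B4->E, B3->T, B4->E, B3->F, B6->S, B5->F, B7->T; covers B1=F, B3=T, B3=F, B4=E, B5=F, B6=S, B7=T
input #8 (q=4): events B1->F, B4->E, B3->F, B6->S, B5->F, B7->T; covers B1=F, B3=F, B4=E, B5=F, B6=S, B7=T
pool-wide coverage (13 outcomes): B1=T, B1=F, B2=T, B2=F, B3=T, B3=F, B4=S, B4=E, B5=T, B5=F, B6=S, B6=E, B7=T
size 1 is not enough: best union over all size-1 subsets is 9/13
size 2 is not enough: best union over all size-2 subsets is 12/13
at size 3, {3, 5, 7} reaches all 13 outcomes; every lexicographically earlier size-3 subset fails
Answer: 3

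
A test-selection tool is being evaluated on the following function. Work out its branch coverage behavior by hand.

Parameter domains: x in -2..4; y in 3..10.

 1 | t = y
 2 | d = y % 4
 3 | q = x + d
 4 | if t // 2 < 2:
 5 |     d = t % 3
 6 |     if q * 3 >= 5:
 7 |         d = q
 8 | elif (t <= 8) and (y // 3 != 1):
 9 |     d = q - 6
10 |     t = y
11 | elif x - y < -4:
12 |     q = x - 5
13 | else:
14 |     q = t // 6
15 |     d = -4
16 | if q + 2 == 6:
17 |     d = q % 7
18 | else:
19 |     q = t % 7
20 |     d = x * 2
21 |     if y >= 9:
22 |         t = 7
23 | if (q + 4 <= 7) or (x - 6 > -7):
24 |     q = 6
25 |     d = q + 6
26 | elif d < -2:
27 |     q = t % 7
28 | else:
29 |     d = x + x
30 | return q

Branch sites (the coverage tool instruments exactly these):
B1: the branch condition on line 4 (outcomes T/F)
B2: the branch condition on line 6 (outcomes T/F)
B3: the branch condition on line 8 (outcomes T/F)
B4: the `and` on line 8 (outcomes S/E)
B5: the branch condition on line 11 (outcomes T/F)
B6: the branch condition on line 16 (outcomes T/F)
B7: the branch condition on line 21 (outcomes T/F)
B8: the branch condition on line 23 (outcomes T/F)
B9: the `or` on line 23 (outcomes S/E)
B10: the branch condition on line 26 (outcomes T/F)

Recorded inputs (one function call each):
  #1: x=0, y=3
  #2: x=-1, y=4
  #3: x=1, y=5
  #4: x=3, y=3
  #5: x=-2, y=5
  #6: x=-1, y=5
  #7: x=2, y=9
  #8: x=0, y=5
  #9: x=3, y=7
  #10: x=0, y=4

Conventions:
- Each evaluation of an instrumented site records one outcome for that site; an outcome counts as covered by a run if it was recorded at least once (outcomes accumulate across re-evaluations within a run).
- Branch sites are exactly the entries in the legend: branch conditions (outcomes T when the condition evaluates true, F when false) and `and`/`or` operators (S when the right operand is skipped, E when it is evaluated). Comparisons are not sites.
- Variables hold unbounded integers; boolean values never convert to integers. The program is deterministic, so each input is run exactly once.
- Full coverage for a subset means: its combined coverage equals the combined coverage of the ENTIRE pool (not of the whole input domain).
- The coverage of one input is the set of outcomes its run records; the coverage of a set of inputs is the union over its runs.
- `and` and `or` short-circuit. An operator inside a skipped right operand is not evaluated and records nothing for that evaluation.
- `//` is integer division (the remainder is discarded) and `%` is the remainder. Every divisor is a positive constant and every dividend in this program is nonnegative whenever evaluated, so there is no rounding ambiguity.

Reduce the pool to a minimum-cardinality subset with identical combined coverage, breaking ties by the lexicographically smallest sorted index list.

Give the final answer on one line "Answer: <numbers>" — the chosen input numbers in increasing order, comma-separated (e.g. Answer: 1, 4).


#1 (x=0, y=3) -> covered: B1=T, B2=T, B6=F, B7=F, B8=T, B9=S
#2 (x=-1, y=4) -> covered: B1=F, B3=F, B4=E, B5=T, B6=F, B7=F, B8=F, B9=E, B10=F
#3 (x=1, y=5) -> covered: B1=F, B3=F, B4=E, B5=F, B6=F, B7=F, B8=T, B9=E
#4 (x=3, y=3) -> covered: B1=T, B2=T, B6=F, B7=F, B8=T, B9=S
#5 (x=-2, y=5) -> covered: B1=F, B3=F, B4=E, B5=T, B6=F, B7=F, B8=F, B9=E, B10=T
#6 (x=-1, y=5) -> covered: B1=F, B3=F, B4=E, B5=T, B6=F, B7=F, B8=F, B9=E, B10=F
#7 (x=2, y=9) -> covered: B1=F, B3=F, B4=S, B5=T, B6=F, B7=T, B8=T, B9=S
#8 (x=0, y=5) -> covered: B1=F, B3=F, B4=E, B5=T, B6=F, B7=F, B8=T, B9=E
#9 (x=3, y=7) -> covered: B1=F, B3=T, B4=E, B6=F, B7=F, B8=T, B9=S
#10 (x=0, y=4) -> covered: B1=F, B3=F, B4=E, B5=F, B6=F, B7=F, B8=T, B9=E
union over all inputs: B1=T, B1=F, B2=T, B3=T, B3=F, B4=S, B4=E, B5=T, B5=F, B6=F, B7=T, B7=F, B8=T, B8=F, B9=S, B9=E, B10=T, B10=F (18 outcomes)
every size-1 subset falls short of the 18 outcomes (best: 9/18)
every size-2 subset falls short of the 18 outcomes (best: 13/18)
every size-3 subset falls short of the 18 outcomes (best: 15/18)
every size-4 subset falls short of the 18 outcomes (best: 16/18)
every size-5 subset falls short of the 18 outcomes (best: 17/18)
size 6: inputs {1, 2, 3, 5, 7, 9} cover all 18 outcomes, and no lexicographically smaller subset of this size does
Answer: 1, 2, 3, 5, 7, 9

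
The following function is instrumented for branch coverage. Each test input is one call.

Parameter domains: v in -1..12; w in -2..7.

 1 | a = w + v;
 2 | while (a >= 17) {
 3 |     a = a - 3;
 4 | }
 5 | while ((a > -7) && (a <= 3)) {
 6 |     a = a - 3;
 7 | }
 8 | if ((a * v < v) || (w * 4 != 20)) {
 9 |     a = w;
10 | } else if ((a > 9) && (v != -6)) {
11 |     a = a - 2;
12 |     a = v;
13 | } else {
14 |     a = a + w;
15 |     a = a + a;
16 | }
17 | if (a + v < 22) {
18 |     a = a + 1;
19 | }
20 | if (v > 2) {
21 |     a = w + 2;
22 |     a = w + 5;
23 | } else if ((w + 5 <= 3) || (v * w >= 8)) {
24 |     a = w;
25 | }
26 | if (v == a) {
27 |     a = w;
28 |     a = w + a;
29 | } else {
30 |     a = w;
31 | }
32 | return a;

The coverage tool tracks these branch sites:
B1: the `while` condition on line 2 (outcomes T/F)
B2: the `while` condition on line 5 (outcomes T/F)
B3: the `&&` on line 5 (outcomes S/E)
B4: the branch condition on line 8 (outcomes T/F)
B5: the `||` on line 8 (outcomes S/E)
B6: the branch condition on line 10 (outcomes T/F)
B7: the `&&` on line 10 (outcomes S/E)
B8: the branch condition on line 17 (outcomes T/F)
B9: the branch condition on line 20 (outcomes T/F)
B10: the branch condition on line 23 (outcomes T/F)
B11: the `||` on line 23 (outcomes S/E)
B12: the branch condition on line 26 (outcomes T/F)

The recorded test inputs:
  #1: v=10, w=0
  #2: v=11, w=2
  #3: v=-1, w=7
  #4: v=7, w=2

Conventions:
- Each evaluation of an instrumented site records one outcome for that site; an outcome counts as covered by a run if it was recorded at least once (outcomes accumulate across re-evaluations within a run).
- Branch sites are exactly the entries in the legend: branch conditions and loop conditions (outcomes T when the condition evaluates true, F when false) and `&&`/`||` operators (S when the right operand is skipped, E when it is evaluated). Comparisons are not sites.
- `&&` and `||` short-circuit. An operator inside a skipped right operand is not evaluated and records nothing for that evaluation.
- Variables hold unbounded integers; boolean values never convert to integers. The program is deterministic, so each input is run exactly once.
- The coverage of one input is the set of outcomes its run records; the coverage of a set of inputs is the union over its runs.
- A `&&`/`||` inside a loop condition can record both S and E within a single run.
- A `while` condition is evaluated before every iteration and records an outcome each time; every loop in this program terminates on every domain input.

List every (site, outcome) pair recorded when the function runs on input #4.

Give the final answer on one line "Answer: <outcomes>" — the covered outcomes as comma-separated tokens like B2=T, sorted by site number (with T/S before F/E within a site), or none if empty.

Event log for input #4 (v=7, w=2):
  B1->F, B3->E, B2->F, B5->E, B4->T, B8->T, B9->T, B12->T
as a set, this run covers: B1=F, B2=F, B3=E, B4=T, B5=E, B8=T, B9=T, B12=T

Answer: B1=F, B2=F, B3=E, B4=T, B5=E, B8=T, B9=T, B12=T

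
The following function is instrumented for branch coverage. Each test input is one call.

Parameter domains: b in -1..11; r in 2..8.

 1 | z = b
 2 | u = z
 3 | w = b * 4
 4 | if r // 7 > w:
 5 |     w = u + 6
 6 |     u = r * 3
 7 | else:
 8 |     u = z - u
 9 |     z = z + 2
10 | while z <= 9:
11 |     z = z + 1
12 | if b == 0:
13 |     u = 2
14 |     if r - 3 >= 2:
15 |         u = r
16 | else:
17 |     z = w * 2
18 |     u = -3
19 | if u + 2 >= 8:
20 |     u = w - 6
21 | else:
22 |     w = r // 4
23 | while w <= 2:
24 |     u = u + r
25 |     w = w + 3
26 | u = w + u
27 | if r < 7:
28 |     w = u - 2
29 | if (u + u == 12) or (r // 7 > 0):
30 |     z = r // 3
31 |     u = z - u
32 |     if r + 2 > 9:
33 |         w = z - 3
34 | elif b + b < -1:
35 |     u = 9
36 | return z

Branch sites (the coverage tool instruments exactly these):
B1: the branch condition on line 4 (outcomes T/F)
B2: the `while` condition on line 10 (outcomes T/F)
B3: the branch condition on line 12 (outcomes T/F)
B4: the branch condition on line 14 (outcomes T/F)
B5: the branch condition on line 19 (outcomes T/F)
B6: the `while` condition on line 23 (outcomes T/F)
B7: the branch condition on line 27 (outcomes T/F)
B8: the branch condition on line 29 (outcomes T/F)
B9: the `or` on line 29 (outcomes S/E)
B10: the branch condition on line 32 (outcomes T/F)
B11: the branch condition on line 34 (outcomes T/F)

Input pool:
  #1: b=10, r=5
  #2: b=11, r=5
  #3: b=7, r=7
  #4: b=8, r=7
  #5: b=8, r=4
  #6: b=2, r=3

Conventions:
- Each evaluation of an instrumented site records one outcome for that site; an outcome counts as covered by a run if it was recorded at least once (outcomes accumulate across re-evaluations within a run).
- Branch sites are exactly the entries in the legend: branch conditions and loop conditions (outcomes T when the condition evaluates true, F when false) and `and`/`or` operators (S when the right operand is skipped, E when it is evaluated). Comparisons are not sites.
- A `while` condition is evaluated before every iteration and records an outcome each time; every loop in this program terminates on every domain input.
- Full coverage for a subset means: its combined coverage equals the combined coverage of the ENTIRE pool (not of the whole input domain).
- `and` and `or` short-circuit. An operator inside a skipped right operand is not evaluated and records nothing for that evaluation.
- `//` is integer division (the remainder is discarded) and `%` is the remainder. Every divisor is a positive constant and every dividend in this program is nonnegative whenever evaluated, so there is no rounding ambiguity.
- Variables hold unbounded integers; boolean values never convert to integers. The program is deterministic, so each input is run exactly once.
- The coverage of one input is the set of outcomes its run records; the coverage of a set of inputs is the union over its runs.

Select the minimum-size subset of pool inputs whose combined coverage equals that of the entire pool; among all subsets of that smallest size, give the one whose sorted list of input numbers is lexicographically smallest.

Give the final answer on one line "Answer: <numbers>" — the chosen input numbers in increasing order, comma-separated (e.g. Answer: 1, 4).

#1 (b=10, r=5) -> B1->F, B2->F, B3->F, B5->F, B6->T, B6->F, B7->T, B9->S, B8->T, B10->F; covered: B1=F, B2=F, B3=F, B5=F, B6=T, B6=F, B7=T, B8=T, B9=S, B10=F
#2 (b=11, r=5) -> B1->F, B2->F, B3->F, B5->F, B6->T, B6->F, B7->T, B9->S, B8->T, B10->F; covered: B1=F, B2=F, B3=F, B5=F, B6=T, B6=F, B7=T, B8=T, B9=S, B10=F
#3 (b=7, r=7) -> B1->F, B2->T, B2->F, B3->F, B5->F, B6->T, B6->F, B7->F, B9->E, B8->T, B10->F; covered: B1=F, B2=T, B2=F, B3=F, B5=F, B6=T, B6=F, B7=F, B8=T, B9=E, B10=F
#4 (b=8, r=7) -> B1->F, B2->F, B3->F, B5->F, B6->T, B6->F, B7->F, B9->E, B8->T, B10->F; covered: B1=F, B2=F, B3=F, B5=F, B6=T, B6=F, B7=F, B8=T, B9=E, B10=F
#5 (b=8, r=4) -> B1->F, B2->F, B3->F, B5->F, B6->T, B6->F, B7->T, B9->E, B8->F, B11->F; covered: B1=F, B2=F, B3=F, B5=F, B6=T, B6=F, B7=T, B8=F, B9=E, B11=F
#6 (b=2, r=3) -> B1->F, B2->T, B2->T, B2->T, B2->T, B2->T, B2->T, B2->F, B3->F, B5->F, B6->T, B6->F, B7->T, B9->E, ...; covered: B1=F, B2=T, B2=F, B3=F, B5=F, B6=T, B6=F, B7=T, B8=F, B9=E, B11=F
pool-wide coverage (15 outcomes): B1=F, B2=T, B2=F, B3=F, B5=F, B6=T, B6=F, B7=T, B7=F, B8=T, B8=F, B9=S, B9=E, B10=F, B11=F
size 1 is not enough: best union over all size-1 subsets is 11/15
size 2 is not enough: best union over all size-2 subsets is 14/15
at size 3, {1, 3, 5} reaches all 15 outcomes; every lexicographically earlier size-3 subset fails

Answer: 1, 3, 5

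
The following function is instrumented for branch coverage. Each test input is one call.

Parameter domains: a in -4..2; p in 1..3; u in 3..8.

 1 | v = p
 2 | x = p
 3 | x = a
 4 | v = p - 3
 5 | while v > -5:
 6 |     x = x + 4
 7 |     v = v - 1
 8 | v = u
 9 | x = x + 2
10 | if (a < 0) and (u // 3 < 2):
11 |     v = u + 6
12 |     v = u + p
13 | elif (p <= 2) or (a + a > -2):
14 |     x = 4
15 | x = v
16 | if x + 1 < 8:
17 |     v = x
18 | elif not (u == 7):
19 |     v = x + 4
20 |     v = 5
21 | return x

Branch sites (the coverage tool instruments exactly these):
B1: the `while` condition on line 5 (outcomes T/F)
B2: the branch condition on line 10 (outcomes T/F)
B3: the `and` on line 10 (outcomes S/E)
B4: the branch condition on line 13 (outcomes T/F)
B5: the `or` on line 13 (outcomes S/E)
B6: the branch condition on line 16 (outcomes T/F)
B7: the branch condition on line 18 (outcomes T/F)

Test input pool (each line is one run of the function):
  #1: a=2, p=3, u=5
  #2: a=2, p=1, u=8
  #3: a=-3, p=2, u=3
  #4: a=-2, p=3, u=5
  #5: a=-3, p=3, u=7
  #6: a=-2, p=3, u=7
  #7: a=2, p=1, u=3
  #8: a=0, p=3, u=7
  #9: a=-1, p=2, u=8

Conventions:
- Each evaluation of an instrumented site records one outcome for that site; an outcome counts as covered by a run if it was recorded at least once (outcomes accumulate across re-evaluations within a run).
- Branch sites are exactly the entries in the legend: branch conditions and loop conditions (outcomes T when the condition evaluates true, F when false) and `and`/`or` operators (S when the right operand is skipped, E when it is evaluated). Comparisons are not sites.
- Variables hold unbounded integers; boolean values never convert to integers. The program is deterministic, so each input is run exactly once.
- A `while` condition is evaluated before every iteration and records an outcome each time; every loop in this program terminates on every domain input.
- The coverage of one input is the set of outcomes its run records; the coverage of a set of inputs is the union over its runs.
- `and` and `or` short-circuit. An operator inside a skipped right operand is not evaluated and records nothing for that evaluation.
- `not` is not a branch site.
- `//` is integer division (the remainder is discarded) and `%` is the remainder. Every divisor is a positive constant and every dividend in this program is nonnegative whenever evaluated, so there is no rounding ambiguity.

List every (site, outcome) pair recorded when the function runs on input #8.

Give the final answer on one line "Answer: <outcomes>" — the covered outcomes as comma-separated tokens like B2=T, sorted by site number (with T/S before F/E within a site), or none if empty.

Event log for input #8 (a=0, p=3, u=7):
  B1->T, B1->T, B1->T, B1->T, B1->T, B1->F, B3->S, B2->F, B5->E, B4->T
  B6->F, B7->F
as a set, this run covers: B1=T, B1=F, B2=F, B3=S, B4=T, B5=E, B6=F, B7=F

Answer: B1=T, B1=F, B2=F, B3=S, B4=T, B5=E, B6=F, B7=F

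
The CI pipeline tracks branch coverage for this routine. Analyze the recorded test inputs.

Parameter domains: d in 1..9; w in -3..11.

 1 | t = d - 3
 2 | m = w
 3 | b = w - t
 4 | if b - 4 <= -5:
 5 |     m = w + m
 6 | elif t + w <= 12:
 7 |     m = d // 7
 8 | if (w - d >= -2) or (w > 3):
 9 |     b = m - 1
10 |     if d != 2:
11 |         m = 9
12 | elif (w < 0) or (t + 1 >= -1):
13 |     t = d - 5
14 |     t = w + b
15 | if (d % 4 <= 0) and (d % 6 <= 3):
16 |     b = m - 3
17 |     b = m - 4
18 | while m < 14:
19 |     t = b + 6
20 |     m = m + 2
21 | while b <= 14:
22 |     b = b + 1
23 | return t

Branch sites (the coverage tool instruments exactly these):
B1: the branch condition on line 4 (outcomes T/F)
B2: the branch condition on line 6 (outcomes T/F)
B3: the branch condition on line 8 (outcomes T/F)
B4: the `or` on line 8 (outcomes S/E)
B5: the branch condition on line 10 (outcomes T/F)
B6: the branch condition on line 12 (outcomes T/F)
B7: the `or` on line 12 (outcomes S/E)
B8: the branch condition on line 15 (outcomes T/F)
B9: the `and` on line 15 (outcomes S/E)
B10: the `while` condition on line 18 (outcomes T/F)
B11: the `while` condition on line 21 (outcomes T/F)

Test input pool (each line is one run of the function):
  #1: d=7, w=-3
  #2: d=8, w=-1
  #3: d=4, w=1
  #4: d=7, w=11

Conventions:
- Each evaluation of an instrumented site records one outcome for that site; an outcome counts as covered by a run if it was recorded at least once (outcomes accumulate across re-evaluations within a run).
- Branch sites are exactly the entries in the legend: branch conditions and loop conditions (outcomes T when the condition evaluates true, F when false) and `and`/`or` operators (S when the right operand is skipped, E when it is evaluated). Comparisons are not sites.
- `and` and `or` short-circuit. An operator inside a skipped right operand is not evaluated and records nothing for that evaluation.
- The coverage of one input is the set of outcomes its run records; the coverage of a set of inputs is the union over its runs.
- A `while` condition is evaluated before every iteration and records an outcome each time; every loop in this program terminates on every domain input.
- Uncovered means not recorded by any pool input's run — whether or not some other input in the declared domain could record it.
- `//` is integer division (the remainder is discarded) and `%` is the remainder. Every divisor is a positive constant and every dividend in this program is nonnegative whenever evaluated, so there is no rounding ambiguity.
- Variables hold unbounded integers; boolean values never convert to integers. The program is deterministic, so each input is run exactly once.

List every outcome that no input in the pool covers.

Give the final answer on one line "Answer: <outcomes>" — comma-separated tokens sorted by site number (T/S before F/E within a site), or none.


test 1 (d=7, w=-3) fires B1->T, B4->E, B3->F, B7->S, B6->T, B9->S, B8->F, B10->T, B10->T, B10->T, B10->T, B10->T, B10->T, B10->T, ...; hits B1=T, B3=F, B4=E, B6=T, B7=S, B8=F, B9=S, B10=T, B10=F, B11=T, B11=F
test 2 (d=8, w=-1) fires B1->T, B4->E, B3->F, B7->S, B6->T, B9->E, B8->T, B10->T, B10->T, B10->T, B10->T, B10->T, B10->T, B10->T, ...; hits B1=T, B3=F, B4=E, B6=T, B7=S, B8=T, B9=E, B10=T, B10=F, B11=T, B11=F
test 3 (d=4, w=1) fires B1->F, B2->T, B4->E, B3->F, B7->E, B6->T, B9->E, B8->F, B10->T, B10->T, B10->T, B10->T, B10->T, B10->T, ...; hits B1=F, B2=T, B3=F, B4=E, B6=T, B7=E, B8=F, B9=E, B10=T, B10=F, B11=T, B11=F
test 4 (d=7, w=11) fires B1->F, B2->F, B4->S, B3->T, B5->T, B9->S, B8->F, B10->T, B10->T, B10->T, B10->F, B11->T, B11->T, B11->T, ...; hits B1=F, B2=F, B3=T, B4=S, B5=T, B8=F, B9=S, B10=T, B10=F, B11=T, B11=F
union over the pool: B1=T, B1=F, B2=T, B2=F, B3=T, B3=F, B4=S, B4=E, B5=T, B6=T, B7=S, B7=E, B8=T, B8=F, B9=S, B9=E, B10=T, B10=F, B11=T, B11=F
uncovered (2 of 22): B5=F, B6=F
Answer: B5=F, B6=F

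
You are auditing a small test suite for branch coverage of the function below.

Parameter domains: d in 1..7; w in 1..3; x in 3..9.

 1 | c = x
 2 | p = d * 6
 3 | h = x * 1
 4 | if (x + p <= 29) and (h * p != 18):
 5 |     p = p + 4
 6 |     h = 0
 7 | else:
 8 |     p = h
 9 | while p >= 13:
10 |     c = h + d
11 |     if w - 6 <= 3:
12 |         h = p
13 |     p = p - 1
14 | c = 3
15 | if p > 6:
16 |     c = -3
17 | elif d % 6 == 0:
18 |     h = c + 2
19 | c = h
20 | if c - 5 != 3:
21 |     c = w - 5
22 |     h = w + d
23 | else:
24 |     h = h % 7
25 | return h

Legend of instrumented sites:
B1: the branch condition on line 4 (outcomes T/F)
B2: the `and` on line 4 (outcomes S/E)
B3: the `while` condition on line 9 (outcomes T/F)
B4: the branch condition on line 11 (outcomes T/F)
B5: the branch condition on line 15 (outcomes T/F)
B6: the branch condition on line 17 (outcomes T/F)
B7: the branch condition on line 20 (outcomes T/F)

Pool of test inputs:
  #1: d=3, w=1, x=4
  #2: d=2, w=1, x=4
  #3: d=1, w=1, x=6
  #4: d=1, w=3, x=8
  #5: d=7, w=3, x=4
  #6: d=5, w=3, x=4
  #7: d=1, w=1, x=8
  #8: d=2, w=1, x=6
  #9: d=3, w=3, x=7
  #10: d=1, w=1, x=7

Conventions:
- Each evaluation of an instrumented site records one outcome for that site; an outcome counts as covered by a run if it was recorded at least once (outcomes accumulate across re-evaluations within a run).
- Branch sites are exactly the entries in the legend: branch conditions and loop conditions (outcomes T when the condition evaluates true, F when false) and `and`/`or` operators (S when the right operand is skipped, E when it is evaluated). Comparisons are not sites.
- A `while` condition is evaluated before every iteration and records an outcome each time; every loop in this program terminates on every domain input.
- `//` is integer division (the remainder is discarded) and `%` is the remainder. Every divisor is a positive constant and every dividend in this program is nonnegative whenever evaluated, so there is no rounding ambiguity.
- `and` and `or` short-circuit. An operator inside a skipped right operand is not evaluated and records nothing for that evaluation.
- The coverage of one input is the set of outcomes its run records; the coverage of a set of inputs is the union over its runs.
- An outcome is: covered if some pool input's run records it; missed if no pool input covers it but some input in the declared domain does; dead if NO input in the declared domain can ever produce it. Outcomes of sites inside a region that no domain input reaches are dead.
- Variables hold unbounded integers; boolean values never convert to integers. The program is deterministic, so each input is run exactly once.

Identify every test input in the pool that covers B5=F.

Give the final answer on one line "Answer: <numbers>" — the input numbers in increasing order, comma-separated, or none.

input #1 (d=3, w=1, x=4): never hits B5=F
input #2 (d=2, w=1, x=4): never hits B5=F
input #3 (d=1, w=1, x=6): never hits B5=F
input #4 (d=1, w=3, x=8): never hits B5=F
input #5 (d=7, w=3, x=4): hits B5=F
input #6 (d=5, w=3, x=4): hits B5=F
input #7 (d=1, w=1, x=8): never hits B5=F
input #8 (d=2, w=1, x=6): never hits B5=F
input #9 (d=3, w=3, x=7): never hits B5=F
input #10 (d=1, w=1, x=7): never hits B5=F

Answer: 5, 6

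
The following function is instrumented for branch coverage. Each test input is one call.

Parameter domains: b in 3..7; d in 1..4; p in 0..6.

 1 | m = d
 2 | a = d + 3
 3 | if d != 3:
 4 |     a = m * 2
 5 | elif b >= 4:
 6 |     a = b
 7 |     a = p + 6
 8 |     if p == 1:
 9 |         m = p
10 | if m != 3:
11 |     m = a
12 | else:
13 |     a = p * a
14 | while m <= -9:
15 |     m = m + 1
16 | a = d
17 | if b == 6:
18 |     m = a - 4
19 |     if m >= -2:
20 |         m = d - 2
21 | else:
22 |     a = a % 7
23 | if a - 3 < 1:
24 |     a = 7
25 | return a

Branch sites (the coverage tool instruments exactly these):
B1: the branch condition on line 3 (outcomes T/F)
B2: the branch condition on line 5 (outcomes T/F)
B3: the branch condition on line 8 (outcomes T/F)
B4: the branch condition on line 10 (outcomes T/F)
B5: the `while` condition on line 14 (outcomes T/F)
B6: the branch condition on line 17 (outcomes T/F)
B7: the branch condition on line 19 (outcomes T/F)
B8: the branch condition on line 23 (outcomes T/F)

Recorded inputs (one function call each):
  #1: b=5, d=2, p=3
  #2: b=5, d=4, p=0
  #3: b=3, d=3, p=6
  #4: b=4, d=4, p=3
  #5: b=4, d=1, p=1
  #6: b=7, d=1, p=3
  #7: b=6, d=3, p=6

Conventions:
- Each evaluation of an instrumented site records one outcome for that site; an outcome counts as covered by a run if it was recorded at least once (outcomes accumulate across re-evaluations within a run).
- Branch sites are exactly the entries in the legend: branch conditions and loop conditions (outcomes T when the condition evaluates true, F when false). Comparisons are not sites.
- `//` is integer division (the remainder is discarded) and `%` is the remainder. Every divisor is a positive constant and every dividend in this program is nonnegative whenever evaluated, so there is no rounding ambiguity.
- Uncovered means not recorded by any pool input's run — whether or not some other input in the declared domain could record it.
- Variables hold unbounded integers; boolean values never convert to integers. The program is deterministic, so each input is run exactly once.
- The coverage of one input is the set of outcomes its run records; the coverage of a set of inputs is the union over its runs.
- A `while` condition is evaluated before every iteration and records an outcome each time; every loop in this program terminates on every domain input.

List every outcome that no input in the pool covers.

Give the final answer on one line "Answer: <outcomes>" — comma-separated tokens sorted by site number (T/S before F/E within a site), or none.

run #1 (b=5, d=2, p=3) records B1=T, B4=T, B5=F, B6=F, B8=T
run #2 (b=5, d=4, p=0) records B1=T, B4=T, B5=F, B6=F, B8=F
run #3 (b=3, d=3, p=6) records B1=F, B2=F, B4=F, B5=F, B6=F, B8=T
run #4 (b=4, d=4, p=3) records B1=T, B4=T, B5=F, B6=F, B8=F
run #5 (b=4, d=1, p=1) records B1=T, B4=T, B5=F, B6=F, B8=T
run #6 (b=7, d=1, p=3) records B1=T, B4=T, B5=F, B6=F, B8=T
run #7 (b=6, d=3, p=6) records B1=F, B2=T, B3=F, B4=F, B5=F, B6=T, B7=T, B8=T
union over the pool: B1=T, B1=F, B2=T, B2=F, B3=F, B4=T, B4=F, B5=F, B6=T, B6=F, B7=T, B8=T, B8=F
uncovered (3 of 16): B3=T, B5=T, B7=F

Answer: B3=T, B5=T, B7=F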